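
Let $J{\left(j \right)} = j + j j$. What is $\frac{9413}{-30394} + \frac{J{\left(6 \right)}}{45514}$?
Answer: $- \frac{30510481}{98810894} \approx -0.30878$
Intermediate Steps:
$J{\left(j \right)} = j + j^{2}$
$\frac{9413}{-30394} + \frac{J{\left(6 \right)}}{45514} = \frac{9413}{-30394} + \frac{6 \left(1 + 6\right)}{45514} = 9413 \left(- \frac{1}{30394}\right) + 6 \cdot 7 \cdot \frac{1}{45514} = - \frac{9413}{30394} + 42 \cdot \frac{1}{45514} = - \frac{9413}{30394} + \frac{3}{3251} = - \frac{30510481}{98810894}$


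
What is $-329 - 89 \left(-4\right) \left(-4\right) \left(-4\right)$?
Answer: $5367$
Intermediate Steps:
$-329 - 89 \left(-4\right) \left(-4\right) \left(-4\right) = -329 - 89 \cdot 16 \left(-4\right) = -329 - -5696 = -329 + 5696 = 5367$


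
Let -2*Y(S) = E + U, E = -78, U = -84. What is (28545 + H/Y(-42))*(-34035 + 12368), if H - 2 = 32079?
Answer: -50792344742/81 ≈ -6.2707e+8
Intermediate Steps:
H = 32081 (H = 2 + 32079 = 32081)
Y(S) = 81 (Y(S) = -(-78 - 84)/2 = -½*(-162) = 81)
(28545 + H/Y(-42))*(-34035 + 12368) = (28545 + 32081/81)*(-34035 + 12368) = (28545 + 32081*(1/81))*(-21667) = (28545 + 32081/81)*(-21667) = (2344226/81)*(-21667) = -50792344742/81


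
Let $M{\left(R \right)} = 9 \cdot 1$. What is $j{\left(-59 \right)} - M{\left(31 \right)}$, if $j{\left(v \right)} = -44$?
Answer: $-53$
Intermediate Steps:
$M{\left(R \right)} = 9$
$j{\left(-59 \right)} - M{\left(31 \right)} = -44 - 9 = -53$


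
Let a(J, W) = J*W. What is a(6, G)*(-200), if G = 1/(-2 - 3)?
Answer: 240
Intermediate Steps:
G = -1/5 (G = 1/(-5) = -1/5 ≈ -0.20000)
a(6, G)*(-200) = (6*(-1/5))*(-200) = -6/5*(-200) = 240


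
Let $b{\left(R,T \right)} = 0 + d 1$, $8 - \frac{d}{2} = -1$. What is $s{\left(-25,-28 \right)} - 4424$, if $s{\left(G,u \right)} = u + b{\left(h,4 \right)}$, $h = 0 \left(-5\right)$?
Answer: $-4434$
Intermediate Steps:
$d = 18$ ($d = 16 - -2 = 16 + 2 = 18$)
$h = 0$
$b{\left(R,T \right)} = 18$ ($b{\left(R,T \right)} = 0 + 18 \cdot 1 = 0 + 18 = 18$)
$s{\left(G,u \right)} = 18 + u$ ($s{\left(G,u \right)} = u + 18 = 18 + u$)
$s{\left(-25,-28 \right)} - 4424 = \left(18 - 28\right) - 4424 = -10 - 4424 = -4434$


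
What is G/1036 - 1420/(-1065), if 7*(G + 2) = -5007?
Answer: 13945/21756 ≈ 0.64097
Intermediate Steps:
G = -5021/7 (G = -2 + (⅐)*(-5007) = -2 - 5007/7 = -5021/7 ≈ -717.29)
G/1036 - 1420/(-1065) = -5021/7/1036 - 1420/(-1065) = -5021/7*1/1036 - 1420*(-1/1065) = -5021/7252 + 4/3 = 13945/21756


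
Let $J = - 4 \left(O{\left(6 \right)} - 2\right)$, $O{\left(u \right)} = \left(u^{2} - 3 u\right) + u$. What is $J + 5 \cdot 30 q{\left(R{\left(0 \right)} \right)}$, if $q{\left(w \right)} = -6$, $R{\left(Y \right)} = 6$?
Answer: $-988$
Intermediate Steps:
$O{\left(u \right)} = u^{2} - 2 u$
$J = -88$ ($J = - 4 \left(6 \left(-2 + 6\right) - 2\right) = - 4 \left(6 \cdot 4 - 2\right) = - 4 \left(24 - 2\right) = \left(-4\right) 22 = -88$)
$J + 5 \cdot 30 q{\left(R{\left(0 \right)} \right)} = -88 + 5 \cdot 30 \left(-6\right) = -88 + 150 \left(-6\right) = -88 - 900 = -988$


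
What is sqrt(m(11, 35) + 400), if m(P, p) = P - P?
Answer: 20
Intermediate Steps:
m(P, p) = 0
sqrt(m(11, 35) + 400) = sqrt(0 + 400) = sqrt(400) = 20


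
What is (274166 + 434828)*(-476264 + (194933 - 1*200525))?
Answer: -341633012864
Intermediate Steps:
(274166 + 434828)*(-476264 + (194933 - 1*200525)) = 708994*(-476264 + (194933 - 200525)) = 708994*(-476264 - 5592) = 708994*(-481856) = -341633012864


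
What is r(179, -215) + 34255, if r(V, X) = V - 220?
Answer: 34214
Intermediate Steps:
r(V, X) = -220 + V
r(179, -215) + 34255 = (-220 + 179) + 34255 = -41 + 34255 = 34214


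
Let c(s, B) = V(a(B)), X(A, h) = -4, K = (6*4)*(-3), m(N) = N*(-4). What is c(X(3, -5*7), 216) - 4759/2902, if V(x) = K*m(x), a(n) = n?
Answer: 180522857/2902 ≈ 62206.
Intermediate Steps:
m(N) = -4*N
K = -72 (K = 24*(-3) = -72)
V(x) = 288*x (V(x) = -(-288)*x = 288*x)
c(s, B) = 288*B
c(X(3, -5*7), 216) - 4759/2902 = 288*216 - 4759/2902 = 62208 - 4759/2902 = 180522857/2902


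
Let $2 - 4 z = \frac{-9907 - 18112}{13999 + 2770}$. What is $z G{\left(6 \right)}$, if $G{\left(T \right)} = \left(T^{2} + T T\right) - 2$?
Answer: $\frac{2154495}{33538} \approx 64.24$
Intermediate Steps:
$z = \frac{61557}{67076}$ ($z = \frac{1}{2} - \frac{\left(-9907 - 18112\right) \frac{1}{13999 + 2770}}{4} = \frac{1}{2} - \frac{\left(-28019\right) \frac{1}{16769}}{4} = \frac{1}{2} - - \frac{28019}{67076} = \frac{1}{2} + \frac{28019}{67076} = \frac{61557}{67076} \approx 0.91772$)
$G{\left(T \right)} = -2 + 2 T^{2}$ ($G{\left(T \right)} = \left(T^{2} + T^{2}\right) - 2 = 2 T^{2} - 2 = -2 + 2 T^{2}$)
$z G{\left(6 \right)} = \frac{61557 \left(-2 + 2 \cdot 6^{2}\right)}{67076} = \frac{61557 \left(-2 + 2 \cdot 36\right)}{67076} = \frac{61557 \left(-2 + 72\right)}{67076} = \frac{61557}{67076} \cdot 70 = \frac{2154495}{33538}$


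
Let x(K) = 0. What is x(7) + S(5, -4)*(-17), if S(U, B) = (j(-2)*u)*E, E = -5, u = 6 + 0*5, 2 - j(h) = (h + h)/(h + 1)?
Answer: -1020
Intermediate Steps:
j(h) = 2 - 2*h/(1 + h) (j(h) = 2 - (h + h)/(h + 1) = 2 - 2*h/(1 + h))
u = 6 (u = 6 + 0 = 6)
S(U, B) = 60 (S(U, B) = ((2/(1 - 2))*6)*(-5) = ((2/(-1))*6)*(-5) = ((2*(-1))*6)*(-5) = -2*6*(-5) = -12*(-5) = 60)
x(7) + S(5, -4)*(-17) = 0 + 60*(-17) = 0 - 1020 = -1020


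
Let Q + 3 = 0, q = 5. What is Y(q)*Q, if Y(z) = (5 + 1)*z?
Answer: -90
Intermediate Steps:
Q = -3 (Q = -3 + 0 = -3)
Y(z) = 6*z
Y(q)*Q = (6*5)*(-3) = 30*(-3) = -90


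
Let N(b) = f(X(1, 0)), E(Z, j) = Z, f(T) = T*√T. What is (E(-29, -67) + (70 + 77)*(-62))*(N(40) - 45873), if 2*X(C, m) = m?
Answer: 419416839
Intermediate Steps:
X(C, m) = m/2
f(T) = T^(3/2)
N(b) = 0 (N(b) = ((½)*0)^(3/2) = 0^(3/2) = 0)
(E(-29, -67) + (70 + 77)*(-62))*(N(40) - 45873) = (-29 + (70 + 77)*(-62))*(0 - 45873) = (-29 + 147*(-62))*(-45873) = (-29 - 9114)*(-45873) = -9143*(-45873) = 419416839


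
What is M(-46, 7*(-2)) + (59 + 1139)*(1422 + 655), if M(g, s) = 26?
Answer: 2488272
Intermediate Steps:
M(-46, 7*(-2)) + (59 + 1139)*(1422 + 655) = 26 + (59 + 1139)*(1422 + 655) = 26 + 1198*2077 = 26 + 2488246 = 2488272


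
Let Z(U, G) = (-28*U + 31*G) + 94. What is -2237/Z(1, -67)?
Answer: 2237/2011 ≈ 1.1124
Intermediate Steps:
Z(U, G) = 94 - 28*U + 31*G
-2237/Z(1, -67) = -2237/(94 - 28*1 + 31*(-67)) = -2237/(94 - 28 - 2077) = -2237/(-2011) = -2237*(-1/2011) = 2237/2011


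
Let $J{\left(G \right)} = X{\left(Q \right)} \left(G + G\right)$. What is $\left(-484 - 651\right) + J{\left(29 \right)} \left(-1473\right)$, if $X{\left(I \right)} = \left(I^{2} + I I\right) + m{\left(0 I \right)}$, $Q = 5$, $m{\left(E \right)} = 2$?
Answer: $-4443703$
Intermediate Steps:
$X{\left(I \right)} = 2 + 2 I^{2}$ ($X{\left(I \right)} = \left(I^{2} + I I\right) + 2 = \left(I^{2} + I^{2}\right) + 2 = 2 I^{2} + 2 = 2 + 2 I^{2}$)
$J{\left(G \right)} = 104 G$ ($J{\left(G \right)} = \left(2 + 2 \cdot 5^{2}\right) \left(G + G\right) = \left(2 + 2 \cdot 25\right) 2 G = \left(2 + 50\right) 2 G = 52 \cdot 2 G = 104 G$)
$\left(-484 - 651\right) + J{\left(29 \right)} \left(-1473\right) = \left(-484 - 651\right) + 104 \cdot 29 \left(-1473\right) = \left(-484 - 651\right) + 3016 \left(-1473\right) = -1135 - 4442568 = -4443703$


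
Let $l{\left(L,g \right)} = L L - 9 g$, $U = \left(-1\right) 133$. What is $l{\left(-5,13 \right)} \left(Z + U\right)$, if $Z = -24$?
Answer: $14444$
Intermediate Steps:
$U = -133$
$l{\left(L,g \right)} = L^{2} - 9 g$
$l{\left(-5,13 \right)} \left(Z + U\right) = \left(\left(-5\right)^{2} - 117\right) \left(-24 - 133\right) = \left(25 - 117\right) \left(-157\right) = \left(-92\right) \left(-157\right) = 14444$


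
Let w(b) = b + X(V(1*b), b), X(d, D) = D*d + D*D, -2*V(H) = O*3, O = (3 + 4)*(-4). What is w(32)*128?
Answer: 307200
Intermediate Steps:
O = -28 (O = 7*(-4) = -28)
V(H) = 42 (V(H) = -(-14)*3 = -1/2*(-84) = 42)
X(d, D) = D**2 + D*d (X(d, D) = D*d + D**2 = D**2 + D*d)
w(b) = b + b*(42 + b) (w(b) = b + b*(b + 42) = b + b*(42 + b))
w(32)*128 = (32*(43 + 32))*128 = (32*75)*128 = 2400*128 = 307200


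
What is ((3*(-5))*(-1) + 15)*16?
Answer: 480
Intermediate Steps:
((3*(-5))*(-1) + 15)*16 = (-15*(-1) + 15)*16 = (15 + 15)*16 = 30*16 = 480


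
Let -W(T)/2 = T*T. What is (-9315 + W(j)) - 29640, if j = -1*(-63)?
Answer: -46893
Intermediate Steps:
j = 63
W(T) = -2*T² (W(T) = -2*T*T = -2*T²)
(-9315 + W(j)) - 29640 = (-9315 - 2*63²) - 29640 = (-9315 - 2*3969) - 29640 = (-9315 - 7938) - 29640 = -17253 - 29640 = -46893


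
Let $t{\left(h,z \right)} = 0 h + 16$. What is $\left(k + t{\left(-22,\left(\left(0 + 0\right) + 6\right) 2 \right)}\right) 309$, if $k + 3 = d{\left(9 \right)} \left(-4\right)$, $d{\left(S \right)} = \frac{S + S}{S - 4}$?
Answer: $- \frac{2163}{5} \approx -432.6$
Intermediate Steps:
$d{\left(S \right)} = \frac{2 S}{-4 + S}$
$t{\left(h,z \right)} = 16$ ($t{\left(h,z \right)} = 0 + 16 = 16$)
$k = - \frac{87}{5}$ ($k = -3 + 2 \cdot 9 \frac{1}{-4 + 9} \left(-4\right) = -3 + 2 \cdot 9 \cdot \frac{1}{5} \left(-4\right) = -3 + \frac{18}{5} \left(-4\right) = -3 - \frac{72}{5} = - \frac{87}{5} \approx -17.4$)
$\left(k + t{\left(-22,\left(\left(0 + 0\right) + 6\right) 2 \right)}\right) 309 = \left(- \frac{87}{5} + 16\right) 309 = \left(- \frac{7}{5}\right) 309 = - \frac{2163}{5}$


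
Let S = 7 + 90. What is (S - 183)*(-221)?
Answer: 19006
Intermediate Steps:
S = 97
(S - 183)*(-221) = (97 - 183)*(-221) = -86*(-221) = 19006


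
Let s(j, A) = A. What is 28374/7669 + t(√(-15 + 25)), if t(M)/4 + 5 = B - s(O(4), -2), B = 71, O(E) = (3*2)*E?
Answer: 2114342/7669 ≈ 275.70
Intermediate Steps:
O(E) = 6*E
t(M) = 272 (t(M) = -20 + 4*(71 - 1*(-2)) = -20 + 4*(71 + 2) = -20 + 4*73 = -20 + 292 = 272)
28374/7669 + t(√(-15 + 25)) = 28374/7669 + 272 = 2114342/7669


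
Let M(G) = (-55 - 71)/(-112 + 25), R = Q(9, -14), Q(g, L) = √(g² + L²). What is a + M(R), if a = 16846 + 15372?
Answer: 934364/29 ≈ 32219.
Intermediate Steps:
Q(g, L) = √(L² + g²)
a = 32218
R = √277 (R = √((-14)² + 9²) = √(196 + 81) = √277 ≈ 16.643)
M(G) = 42/29 (M(G) = -126/(-87) = -126*(-1/87) = 42/29)
a + M(R) = 32218 + 42/29 = 934364/29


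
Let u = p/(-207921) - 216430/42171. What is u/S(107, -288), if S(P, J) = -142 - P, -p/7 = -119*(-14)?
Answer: 25535596/1252605213 ≈ 0.020386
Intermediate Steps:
p = -11662 (p = -(-833)*(-14) = -7*1666 = -11662)
u = -2119454468/417535071 (u = -11662/(-207921) - 216430/42171 = -11662*(-1/207921) - 216430*1/42171 = 1666/29703 - 216430/42171 = -2119454468/417535071 ≈ -5.0761)
u/S(107, -288) = -2119454468/(417535071*(-142 - 1*107)) = -2119454468/(417535071*(-142 - 107)) = -2119454468/417535071/(-249) = -2119454468/417535071*(-1/249) = 25535596/1252605213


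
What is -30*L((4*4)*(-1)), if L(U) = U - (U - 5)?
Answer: -150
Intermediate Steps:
L(U) = 5 (L(U) = U - (-5 + U) = U + (5 - U) = 5)
-30*L((4*4)*(-1)) = -30*5 = -150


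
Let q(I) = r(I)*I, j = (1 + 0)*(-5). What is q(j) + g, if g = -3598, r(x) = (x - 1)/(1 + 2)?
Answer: -3588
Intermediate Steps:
r(x) = -⅓ + x/3 (r(x) = (-1 + x)/3 = (-1 + x)*(⅓) = -⅓ + x/3)
j = -5 (j = 1*(-5) = -5)
q(I) = I*(-⅓ + I/3) (q(I) = (-⅓ + I/3)*I = I*(-⅓ + I/3))
q(j) + g = (⅓)*(-5)*(-1 - 5) - 3598 = (⅓)*(-5)*(-6) - 3598 = 10 - 3598 = -3588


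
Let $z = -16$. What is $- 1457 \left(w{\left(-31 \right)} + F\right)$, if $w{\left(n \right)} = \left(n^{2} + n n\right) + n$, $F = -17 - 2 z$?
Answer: $-2777042$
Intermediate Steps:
$F = 15$ ($F = -17 - -32 = -17 + 32 = 15$)
$w{\left(n \right)} = n + 2 n^{2}$ ($w{\left(n \right)} = \left(n^{2} + n^{2}\right) + n = 2 n^{2} + n = n + 2 n^{2}$)
$- 1457 \left(w{\left(-31 \right)} + F\right) = - 1457 \left(- 31 \left(1 + 2 \left(-31\right)\right) + 15\right) = - 1457 \left(- 31 \left(1 - 62\right) + 15\right) = - 1457 \left(\left(-31\right) \left(-61\right) + 15\right) = - 1457 \left(1891 + 15\right) = \left(-1457\right) 1906 = -2777042$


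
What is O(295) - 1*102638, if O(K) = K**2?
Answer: -15613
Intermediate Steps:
O(295) - 1*102638 = 295**2 - 1*102638 = 87025 - 102638 = -15613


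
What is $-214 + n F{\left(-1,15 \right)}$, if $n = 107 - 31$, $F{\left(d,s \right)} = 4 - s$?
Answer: $-1050$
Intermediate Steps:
$n = 76$ ($n = 107 - 31 = 76$)
$-214 + n F{\left(-1,15 \right)} = -214 + 76 \left(4 - 15\right) = -214 + 76 \left(-11\right) = -214 - 836 = -1050$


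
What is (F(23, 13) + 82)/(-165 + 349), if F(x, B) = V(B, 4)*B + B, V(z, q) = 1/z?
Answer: 12/23 ≈ 0.52174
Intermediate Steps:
V(z, q) = 1/z
F(x, B) = 1 + B (F(x, B) = B/B + B = 1 + B)
(F(23, 13) + 82)/(-165 + 349) = ((1 + 13) + 82)/(-165 + 349) = (14 + 82)/184 = 96*(1/184) = 12/23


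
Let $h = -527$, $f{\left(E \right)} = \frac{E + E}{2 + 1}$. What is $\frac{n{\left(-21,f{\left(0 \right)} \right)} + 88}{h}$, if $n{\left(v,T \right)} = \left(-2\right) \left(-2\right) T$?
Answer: $- \frac{88}{527} \approx -0.16698$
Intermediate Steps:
$f{\left(E \right)} = \frac{2 E}{3}$
$n{\left(v,T \right)} = 4 T$
$\frac{n{\left(-21,f{\left(0 \right)} \right)} + 88}{h} = \frac{4 \cdot \frac{2}{3} \cdot 0 + 88}{-527} = \left(4 \cdot 0 + 88\right) \left(- \frac{1}{527}\right) = \left(0 + 88\right) \left(- \frac{1}{527}\right) = 88 \left(- \frac{1}{527}\right) = - \frac{88}{527}$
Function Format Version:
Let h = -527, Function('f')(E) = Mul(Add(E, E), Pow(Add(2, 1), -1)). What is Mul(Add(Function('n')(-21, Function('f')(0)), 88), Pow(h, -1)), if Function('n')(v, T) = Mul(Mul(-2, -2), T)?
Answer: Rational(-88, 527) ≈ -0.16698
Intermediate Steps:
Function('f')(E) = Mul(Rational(2, 3), E) (Function('f')(E) = Mul(Mul(2, E), Pow(3, -1)) = Mul(Mul(2, E), Rational(1, 3)) = Mul(Rational(2, 3), E))
Function('n')(v, T) = Mul(4, T)
Mul(Add(Function('n')(-21, Function('f')(0)), 88), Pow(h, -1)) = Mul(Add(Mul(4, Mul(Rational(2, 3), 0)), 88), Pow(-527, -1)) = Mul(Add(Mul(4, 0), 88), Rational(-1, 527)) = Mul(Add(0, 88), Rational(-1, 527)) = Mul(88, Rational(-1, 527)) = Rational(-88, 527)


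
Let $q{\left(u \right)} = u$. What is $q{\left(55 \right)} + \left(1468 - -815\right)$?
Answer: $2338$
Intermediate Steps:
$q{\left(55 \right)} + \left(1468 - -815\right) = 55 + \left(1468 - -815\right) = 55 + \left(1468 + 815\right) = 55 + 2283 = 2338$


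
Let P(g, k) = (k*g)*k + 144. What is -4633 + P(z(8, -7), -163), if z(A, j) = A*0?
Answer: -4489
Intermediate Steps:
z(A, j) = 0
P(g, k) = 144 + g*k² (P(g, k) = (g*k)*k + 144 = g*k² + 144 = 144 + g*k²)
-4633 + P(z(8, -7), -163) = -4633 + (144 + 0*(-163)²) = -4633 + (144 + 0*26569) = -4633 + (144 + 0) = -4633 + 144 = -4489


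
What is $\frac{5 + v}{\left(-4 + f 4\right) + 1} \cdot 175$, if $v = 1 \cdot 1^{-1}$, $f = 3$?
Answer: $\frac{350}{3} \approx 116.67$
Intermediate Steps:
$v = 1$ ($v = 1 \cdot 1 = 1$)
$\frac{5 + v}{\left(-4 + f 4\right) + 1} \cdot 175 = \frac{5 + 1}{\left(-4 + 3 \cdot 4\right) + 1} \cdot 175 = \frac{6}{\left(-4 + 12\right) + 1} \cdot 175 = \frac{6}{8 + 1} \cdot 175 = \frac{6}{9} \cdot 175 = 6 \cdot \frac{1}{9} \cdot 175 = \frac{2}{3} \cdot 175 = \frac{350}{3}$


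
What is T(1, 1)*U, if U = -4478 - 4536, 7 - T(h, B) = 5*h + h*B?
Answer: -9014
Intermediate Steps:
T(h, B) = 7 - 5*h - B*h (T(h, B) = 7 - (5*h + h*B) = 7 - (5*h + B*h) = 7 + (-5*h - B*h) = 7 - 5*h - B*h)
U = -9014
T(1, 1)*U = (7 - 5*1 - 1*1*1)*(-9014) = (7 - 5 - 1)*(-9014) = 1*(-9014) = -9014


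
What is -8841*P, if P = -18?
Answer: 159138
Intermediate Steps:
-8841*P = -8841*(-18) = 159138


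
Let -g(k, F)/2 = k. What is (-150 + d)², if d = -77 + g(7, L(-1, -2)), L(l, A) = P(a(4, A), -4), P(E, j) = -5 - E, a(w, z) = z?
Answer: 58081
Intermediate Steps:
L(l, A) = -5 - A
g(k, F) = -2*k
d = -91 (d = -77 - 2*7 = -77 - 14 = -91)
(-150 + d)² = (-150 - 91)² = (-241)² = 58081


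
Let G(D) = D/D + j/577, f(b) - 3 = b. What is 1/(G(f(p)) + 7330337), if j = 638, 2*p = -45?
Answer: 577/4229605664 ≈ 1.3642e-7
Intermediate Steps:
p = -45/2 (p = (½)*(-45) = -45/2 ≈ -22.500)
f(b) = 3 + b
G(D) = 1215/577 (G(D) = D/D + 638/577 = 1 + 638*(1/577) = 1 + 638/577 = 1215/577)
1/(G(f(p)) + 7330337) = 1/(1215/577 + 7330337) = 1/(4229605664/577) = 577/4229605664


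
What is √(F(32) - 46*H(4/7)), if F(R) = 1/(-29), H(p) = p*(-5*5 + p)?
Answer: √26459803/203 ≈ 25.339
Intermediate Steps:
H(p) = p*(-25 + p)
F(R) = -1/29
√(F(32) - 46*H(4/7)) = √(-1/29 - 46*4/7*(-25 + 4/7)) = √(-1/29 - 46*4*(⅐)*(-25 + 4*(⅐))) = √(-1/29 - 184*(-25 + 4/7)/7) = √(-1/29 - 184*(-171)/(7*7)) = √(-1/29 - 46*(-684/49)) = √(-1/29 + 31464/49) = √(912407/1421) = √26459803/203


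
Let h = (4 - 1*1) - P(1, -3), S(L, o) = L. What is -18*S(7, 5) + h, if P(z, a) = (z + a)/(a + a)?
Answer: -370/3 ≈ -123.33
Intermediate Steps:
P(z, a) = (a + z)/(2*a) (P(z, a) = (a + z)/((2*a)) = (a + z)*(1/(2*a)) = (a + z)/(2*a))
h = 8/3 (h = (4 - 1*1) - (-3 + 1)/(2*(-3)) = (4 - 1) - (-1)*(-2)/(2*3) = 3 - 1*⅓ = 3 - ⅓ = 8/3 ≈ 2.6667)
-18*S(7, 5) + h = -18*7 + 8/3 = -126 + 8/3 = -370/3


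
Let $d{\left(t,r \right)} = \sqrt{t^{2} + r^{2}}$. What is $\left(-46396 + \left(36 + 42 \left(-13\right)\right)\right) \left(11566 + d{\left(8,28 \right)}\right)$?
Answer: $-542514796 - 187624 \sqrt{53} \approx -5.4388 \cdot 10^{8}$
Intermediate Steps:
$d{\left(t,r \right)} = \sqrt{r^{2} + t^{2}}$
$\left(-46396 + \left(36 + 42 \left(-13\right)\right)\right) \left(11566 + d{\left(8,28 \right)}\right) = \left(-46396 + \left(36 + 42 \left(-13\right)\right)\right) \left(11566 + \sqrt{28^{2} + 8^{2}}\right) = \left(-46396 + \left(36 - 546\right)\right) \left(11566 + \sqrt{784 + 64}\right) = \left(-46396 - 510\right) \left(11566 + \sqrt{848}\right) = - 46906 \left(11566 + 4 \sqrt{53}\right) = -542514796 - 187624 \sqrt{53}$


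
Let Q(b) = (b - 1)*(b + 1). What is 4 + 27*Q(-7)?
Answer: 1300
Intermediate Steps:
Q(b) = (1 + b)*(-1 + b) (Q(b) = (-1 + b)*(1 + b) = (1 + b)*(-1 + b))
4 + 27*Q(-7) = 4 + 27*(-1 + (-7)²) = 4 + 27*(-1 + 49) = 4 + 27*48 = 4 + 1296 = 1300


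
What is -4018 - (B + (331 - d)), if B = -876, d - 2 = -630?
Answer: -4101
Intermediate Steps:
d = -628 (d = 2 - 630 = -628)
-4018 - (B + (331 - d)) = -4018 - (-876 + (331 - 1*(-628))) = -4018 - (-876 + (331 + 628)) = -4018 - (-876 + 959) = -4018 - 1*83 = -4018 - 83 = -4101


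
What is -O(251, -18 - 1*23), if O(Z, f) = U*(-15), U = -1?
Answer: -15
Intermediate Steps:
O(Z, f) = 15 (O(Z, f) = -1*(-15) = 15)
-O(251, -18 - 1*23) = -1*15 = -15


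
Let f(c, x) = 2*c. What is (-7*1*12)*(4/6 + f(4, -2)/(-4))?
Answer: 112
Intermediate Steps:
(-7*1*12)*(4/6 + f(4, -2)/(-4)) = (-7*1*12)*(4/6 + (2*4)/(-4)) = (-7*12)*(4*(1/6) + 8*(-1/4)) = -84*(2/3 - 2) = -84*(-4/3) = 112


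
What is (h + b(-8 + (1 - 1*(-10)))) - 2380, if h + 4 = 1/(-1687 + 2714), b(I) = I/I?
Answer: -2447340/1027 ≈ -2383.0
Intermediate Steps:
b(I) = 1
h = -4107/1027 (h = -4 + 1/(-1687 + 2714) = -4 + 1/1027 = -4107/1027 ≈ -3.9990)
(h + b(-8 + (1 - 1*(-10)))) - 2380 = (-4107/1027 + 1) - 2380 = -3080/1027 - 2380 = -2447340/1027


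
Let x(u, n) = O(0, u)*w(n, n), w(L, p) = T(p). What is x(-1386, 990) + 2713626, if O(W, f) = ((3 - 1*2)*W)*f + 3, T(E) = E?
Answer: 2716596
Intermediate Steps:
O(W, f) = 3 + W*f (O(W, f) = ((3 - 2)*W)*f + 3 = (1*W)*f + 3 = W*f + 3 = 3 + W*f)
w(L, p) = p
x(u, n) = 3*n (x(u, n) = (3 + 0*u)*n = (3 + 0)*n = 3*n)
x(-1386, 990) + 2713626 = 3*990 + 2713626 = 2970 + 2713626 = 2716596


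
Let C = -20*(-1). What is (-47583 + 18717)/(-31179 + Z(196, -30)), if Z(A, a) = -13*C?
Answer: 28866/31439 ≈ 0.91816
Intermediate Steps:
C = 20 (C = -4*(-5) = 20)
Z(A, a) = -260 (Z(A, a) = -13*20 = -260)
(-47583 + 18717)/(-31179 + Z(196, -30)) = (-47583 + 18717)/(-31179 - 260) = -28866/(-31439) = -28866*(-1/31439) = 28866/31439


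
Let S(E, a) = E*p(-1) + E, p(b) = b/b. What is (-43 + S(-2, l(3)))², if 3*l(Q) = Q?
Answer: 2209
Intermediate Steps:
p(b) = 1
l(Q) = Q/3
S(E, a) = 2*E (S(E, a) = E*1 + E = E + E = 2*E)
(-43 + S(-2, l(3)))² = (-43 + 2*(-2))² = (-43 - 4)² = (-47)² = 2209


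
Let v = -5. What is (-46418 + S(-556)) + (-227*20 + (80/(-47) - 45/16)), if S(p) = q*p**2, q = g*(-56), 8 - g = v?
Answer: -169276681827/752 ≈ -2.2510e+8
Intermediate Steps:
g = 13 (g = 8 - 1*(-5) = 8 + 5 = 13)
q = -728 (q = 13*(-56) = -728)
S(p) = -728*p**2
(-46418 + S(-556)) + (-227*20 + (80/(-47) - 45/16)) = (-46418 - 728*(-556)**2) + (-227*20 + (80/(-47) - 45/16)) = (-46418 - 728*309136) + (-4540 + (80*(-1/47) - 45*1/16)) = (-46418 - 225051008) + (-4540 + (-80/47 - 45/16)) = -225097426 + (-4540 - 3395/752) = -225097426 - 3417475/752 = -169276681827/752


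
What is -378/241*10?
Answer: -3780/241 ≈ -15.685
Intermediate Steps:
-378/241*10 = -3780/241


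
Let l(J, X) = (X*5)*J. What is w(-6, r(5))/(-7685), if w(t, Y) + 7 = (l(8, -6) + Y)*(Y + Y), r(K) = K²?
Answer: 10757/7685 ≈ 1.3997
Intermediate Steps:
l(J, X) = 5*J*X (l(J, X) = (5*X)*J = 5*J*X)
w(t, Y) = -7 + 2*Y*(-240 + Y) (w(t, Y) = -7 + (5*8*(-6) + Y)*(Y + Y) = -7 + (-240 + Y)*(2*Y) = -7 + 2*Y*(-240 + Y))
w(-6, r(5))/(-7685) = (-7 - 480*5² + 2*(5²)²)/(-7685) = (-7 - 480*25 + 2*25²)*(-1/7685) = (-7 - 12000 + 2*625)*(-1/7685) = (-7 - 12000 + 1250)*(-1/7685) = -10757*(-1/7685) = 10757/7685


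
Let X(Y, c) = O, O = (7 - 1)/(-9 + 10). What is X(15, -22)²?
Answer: 36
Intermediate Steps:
O = 6 (O = 6/1 = 6*1 = 6)
X(Y, c) = 6
X(15, -22)² = 6² = 36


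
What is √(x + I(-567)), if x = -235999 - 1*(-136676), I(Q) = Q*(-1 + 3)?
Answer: I*√100457 ≈ 316.95*I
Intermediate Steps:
I(Q) = 2*Q (I(Q) = Q*2 = 2*Q)
x = -99323 (x = -235999 + 136676 = -99323)
√(x + I(-567)) = √(-99323 + 2*(-567)) = √(-99323 - 1134) = √(-100457) = I*√100457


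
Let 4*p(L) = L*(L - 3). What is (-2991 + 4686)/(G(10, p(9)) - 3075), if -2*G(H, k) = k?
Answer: -2260/4109 ≈ -0.55001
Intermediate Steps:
p(L) = L*(-3 + L)/4 (p(L) = (L*(L - 3))/4 = (L*(-3 + L))/4 = L*(-3 + L)/4)
G(H, k) = -k/2
(-2991 + 4686)/(G(10, p(9)) - 3075) = (-2991 + 4686)/(-9*(-3 + 9)/8 - 3075) = 1695/(-9*6/8 - 3075) = 1695/(-½*27/2 - 3075) = 1695/(-27/4 - 3075) = 1695/(-12327/4) = 1695*(-4/12327) = -2260/4109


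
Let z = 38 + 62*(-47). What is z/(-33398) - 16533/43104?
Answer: -71367005/239931232 ≈ -0.29745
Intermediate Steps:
z = -2876 (z = 38 - 2914 = -2876)
z/(-33398) - 16533/43104 = -2876/(-33398) - 16533/43104 = -2876*(-1/33398) - 16533*1/43104 = 1438/16699 - 5511/14368 = -71367005/239931232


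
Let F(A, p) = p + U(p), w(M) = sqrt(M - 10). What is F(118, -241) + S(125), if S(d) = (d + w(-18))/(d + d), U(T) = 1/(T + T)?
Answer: -57961/241 + I*sqrt(7)/125 ≈ -240.5 + 0.021166*I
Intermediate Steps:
w(M) = sqrt(-10 + M)
U(T) = 1/(2*T)
S(d) = (d + 2*I*sqrt(7))/(2*d) (S(d) = (d + sqrt(-10 - 18))/(d + d) = (d + sqrt(-28))/((2*d)) = (d + 2*I*sqrt(7))*(1/(2*d)) = (d + 2*I*sqrt(7))/(2*d))
F(A, p) = p + 1/(2*p)
F(118, -241) + S(125) = (-241 + (1/2)/(-241)) + ((1/2)*125 + I*sqrt(7))/125 = (-241 + (1/2)*(-1/241)) + (125/2 + I*sqrt(7))/125 = (-241 - 1/482) + (1/2 + I*sqrt(7)/125) = -116163/482 + (1/2 + I*sqrt(7)/125) = -57961/241 + I*sqrt(7)/125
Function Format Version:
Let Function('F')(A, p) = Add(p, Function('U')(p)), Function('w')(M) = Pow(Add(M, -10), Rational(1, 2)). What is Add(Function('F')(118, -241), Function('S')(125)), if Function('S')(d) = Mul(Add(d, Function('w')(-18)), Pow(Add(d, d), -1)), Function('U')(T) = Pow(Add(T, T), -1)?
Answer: Add(Rational(-57961, 241), Mul(Rational(1, 125), I, Pow(7, Rational(1, 2)))) ≈ Add(-240.50, Mul(0.021166, I))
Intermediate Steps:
Function('w')(M) = Pow(Add(-10, M), Rational(1, 2))
Function('U')(T) = Mul(Rational(1, 2), Pow(T, -1)) (Function('U')(T) = Pow(Mul(2, T), -1) = Mul(Rational(1, 2), Pow(T, -1)))
Function('S')(d) = Mul(Rational(1, 2), Pow(d, -1), Add(d, Mul(2, I, Pow(7, Rational(1, 2))))) (Function('S')(d) = Mul(Add(d, Pow(Add(-10, -18), Rational(1, 2))), Pow(Add(d, d), -1)) = Mul(Add(d, Pow(-28, Rational(1, 2))), Pow(Mul(2, d), -1)) = Mul(Add(d, Mul(2, I, Pow(7, Rational(1, 2)))), Mul(Rational(1, 2), Pow(d, -1))) = Mul(Rational(1, 2), Pow(d, -1), Add(d, Mul(2, I, Pow(7, Rational(1, 2))))))
Function('F')(A, p) = Add(p, Mul(Rational(1, 2), Pow(p, -1)))
Add(Function('F')(118, -241), Function('S')(125)) = Add(Add(-241, Mul(Rational(1, 2), Pow(-241, -1))), Mul(Pow(125, -1), Add(Mul(Rational(1, 2), 125), Mul(I, Pow(7, Rational(1, 2)))))) = Add(Add(-241, Mul(Rational(1, 2), Rational(-1, 241))), Mul(Rational(1, 125), Add(Rational(125, 2), Mul(I, Pow(7, Rational(1, 2)))))) = Add(Add(-241, Rational(-1, 482)), Add(Rational(1, 2), Mul(Rational(1, 125), I, Pow(7, Rational(1, 2))))) = Add(Rational(-116163, 482), Add(Rational(1, 2), Mul(Rational(1, 125), I, Pow(7, Rational(1, 2))))) = Add(Rational(-57961, 241), Mul(Rational(1, 125), I, Pow(7, Rational(1, 2))))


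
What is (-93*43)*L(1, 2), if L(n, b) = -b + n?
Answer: 3999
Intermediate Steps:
L(n, b) = n - b
(-93*43)*L(1, 2) = (-93*43)*(1 - 1*2) = -3999*(1 - 2) = -3999*(-1) = 3999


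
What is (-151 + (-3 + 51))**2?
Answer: 10609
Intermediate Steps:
(-151 + (-3 + 51))**2 = (-151 + 48)**2 = (-103)**2 = 10609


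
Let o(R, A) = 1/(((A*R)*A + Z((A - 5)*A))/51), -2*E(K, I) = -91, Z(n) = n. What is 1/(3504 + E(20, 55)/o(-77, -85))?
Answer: -6/2916001 ≈ -2.0576e-6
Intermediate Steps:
E(K, I) = 91/2 (E(K, I) = -½*(-91) = 91/2)
o(R, A) = 1/(A*(-5 + A)/51 + R*A²/51) (o(R, A) = 1/(((A*R)*A + (A - 5)*A)/51) = 1/((R*A² + (-5 + A)*A)*(1/51)) = 1/((R*A² + A*(-5 + A))*(1/51)) = 1/((A*(-5 + A) + R*A²)*(1/51)) = 1/(A*(-5 + A)/51 + R*A²/51))
1/(3504 + E(20, 55)/o(-77, -85)) = 1/(3504 + 91/(2*((51/(-85*(-5 - 85 - 85*(-77))))))) = 1/(3504 + 91/(2*((51*(-1/85)/(-5 - 85 + 6545))))) = 1/(3504 + 91/(2*((51*(-1/85)/6455)))) = 1/(3504 + 91/(2*((51*(-1/85)*(1/6455))))) = 1/(3504 + 91/(2*(-3/32275))) = 1/(3504 + (91/2)*(-32275/3)) = 1/(3504 - 2937025/6) = 1/(-2916001/6) = -6/2916001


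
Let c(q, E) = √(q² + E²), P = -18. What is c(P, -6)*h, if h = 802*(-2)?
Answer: -9624*√10 ≈ -30434.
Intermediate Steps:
c(q, E) = √(E² + q²)
h = -1604
c(P, -6)*h = √((-6)² + (-18)²)*(-1604) = √(36 + 324)*(-1604) = √360*(-1604) = (6*√10)*(-1604) = -9624*√10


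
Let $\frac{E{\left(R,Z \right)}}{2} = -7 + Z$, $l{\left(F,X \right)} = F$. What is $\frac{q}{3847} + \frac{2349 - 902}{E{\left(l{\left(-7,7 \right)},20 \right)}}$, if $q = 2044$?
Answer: $\frac{5619753}{100022} \approx 56.185$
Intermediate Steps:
$E{\left(R,Z \right)} = -14 + 2 Z$ ($E{\left(R,Z \right)} = 2 \left(-7 + Z\right) = -14 + 2 Z$)
$\frac{q}{3847} + \frac{2349 - 902}{E{\left(l{\left(-7,7 \right)},20 \right)}} = \frac{2044}{3847} + \frac{2349 - 902}{-14 + 2 \cdot 20} = 2044 \cdot \frac{1}{3847} + \frac{2349 - 902}{-14 + 40} = \frac{2044}{3847} + \frac{1447}{26} = \frac{5619753}{100022}$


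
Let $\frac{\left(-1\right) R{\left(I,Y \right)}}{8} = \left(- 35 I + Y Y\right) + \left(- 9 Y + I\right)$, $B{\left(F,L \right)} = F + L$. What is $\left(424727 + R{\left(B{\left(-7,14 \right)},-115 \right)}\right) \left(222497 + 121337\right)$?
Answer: $107465660534$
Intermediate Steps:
$R{\left(I,Y \right)} = - 8 Y^{2} + 72 Y + 272 I$ ($R{\left(I,Y \right)} = - 8 \left(\left(- 35 I + Y Y\right) + \left(- 9 Y + I\right)\right) = - 8 \left(\left(- 35 I + Y^{2}\right) + \left(I - 9 Y\right)\right) = - 8 \left(\left(Y^{2} - 35 I\right) + \left(I - 9 Y\right)\right) = - 8 \left(Y^{2} - 34 I - 9 Y\right) = - 8 Y^{2} + 72 Y + 272 I$)
$\left(424727 + R{\left(B{\left(-7,14 \right)},-115 \right)}\right) \left(222497 + 121337\right) = \left(424727 + \left(- 8 \left(-115\right)^{2} + 72 \left(-115\right) + 272 \left(-7 + 14\right)\right)\right) \left(222497 + 121337\right) = \left(424727 - 112176\right) 343834 = 312551 \cdot 343834 = 107465660534$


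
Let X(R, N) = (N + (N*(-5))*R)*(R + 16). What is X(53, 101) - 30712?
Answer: -1870528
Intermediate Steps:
X(R, N) = (16 + R)*(N - 5*N*R) (X(R, N) = (N + (-5*N)*R)*(16 + R) = (N - 5*N*R)*(16 + R) = (16 + R)*(N - 5*N*R))
X(53, 101) - 30712 = 101*(16 - 79*53 - 5*53**2) - 30712 = 101*(16 - 4187 - 5*2809) - 30712 = 101*(16 - 4187 - 14045) - 30712 = 101*(-18216) - 30712 = -1839816 - 30712 = -1870528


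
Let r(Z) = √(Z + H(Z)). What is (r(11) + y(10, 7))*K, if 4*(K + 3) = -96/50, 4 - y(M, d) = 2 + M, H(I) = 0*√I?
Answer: 696/25 - 87*√11/25 ≈ 16.298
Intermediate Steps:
H(I) = 0
y(M, d) = 2 - M (y(M, d) = 4 - (2 + M) = 4 + (-2 - M) = 2 - M)
r(Z) = √Z (r(Z) = √(Z + 0) = √Z)
K = -87/25 (K = -3 + (-96/50)/4 = -3 + (-96*1/50)/4 = -3 + (¼)*(-48/25) = -3 - 12/25 = -87/25 ≈ -3.4800)
(r(11) + y(10, 7))*K = (√11 + (2 - 1*10))*(-87/25) = (√11 + (2 - 10))*(-87/25) = (√11 - 8)*(-87/25) = (-8 + √11)*(-87/25) = 696/25 - 87*√11/25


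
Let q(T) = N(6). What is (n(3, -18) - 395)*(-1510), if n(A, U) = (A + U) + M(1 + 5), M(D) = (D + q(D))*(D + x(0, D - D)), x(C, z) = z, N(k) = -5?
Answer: 610040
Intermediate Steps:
q(T) = -5
M(D) = D*(-5 + D) (M(D) = (D - 5)*(D + (D - D)) = (-5 + D)*(D + 0) = (-5 + D)*D = D*(-5 + D))
n(A, U) = 6 + A + U (n(A, U) = (A + U) + (1 + 5)*(-5 + (1 + 5)) = (A + U) + 6*(-5 + 6) = (A + U) + 6*1 = (A + U) + 6 = 6 + A + U)
(n(3, -18) - 395)*(-1510) = ((6 + 3 - 18) - 395)*(-1510) = (-9 - 395)*(-1510) = -404*(-1510) = 610040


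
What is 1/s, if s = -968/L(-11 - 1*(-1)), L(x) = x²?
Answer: -25/242 ≈ -0.10331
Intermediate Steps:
s = -242/25 (s = -968/(-11 - 1*(-1))² = -968/(-11 + 1)² = -968/((-10)²) = -968/100 = -968*1/100 = -242/25 ≈ -9.6800)
1/s = 1/(-242/25) = -25/242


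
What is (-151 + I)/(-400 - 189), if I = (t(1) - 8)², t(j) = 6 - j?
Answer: 142/589 ≈ 0.24109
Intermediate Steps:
I = 9 (I = ((6 - 1*1) - 8)² = ((6 - 1) - 8)² = (5 - 8)² = (-3)² = 9)
(-151 + I)/(-400 - 189) = (-151 + 9)/(-400 - 189) = -142/(-589) = -142*(-1/589) = 142/589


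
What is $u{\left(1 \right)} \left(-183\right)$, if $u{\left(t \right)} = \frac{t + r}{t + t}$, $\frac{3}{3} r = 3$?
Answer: $-366$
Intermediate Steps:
$r = 3$
$u{\left(t \right)} = \frac{3 + t}{2 t}$ ($u{\left(t \right)} = \frac{t + 3}{t + t} = \frac{3 + t}{2 t}$)
$u{\left(1 \right)} \left(-183\right) = \frac{3 + 1}{2 \cdot 1} \left(-183\right) = \frac{1}{2} \cdot 1 \cdot 4 \left(-183\right) = 2 \left(-183\right) = -366$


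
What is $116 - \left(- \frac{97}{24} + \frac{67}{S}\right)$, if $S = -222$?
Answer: $\frac{106865}{888} \approx 120.34$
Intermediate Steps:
$116 - \left(- \frac{97}{24} + \frac{67}{S}\right) = 116 - \left(- \frac{97}{24} - \frac{67}{222}\right) = 116 - - \frac{3857}{888} = 116 + \left(\frac{67}{222} + \frac{97}{24}\right) = 116 + \frac{3857}{888} = \frac{106865}{888}$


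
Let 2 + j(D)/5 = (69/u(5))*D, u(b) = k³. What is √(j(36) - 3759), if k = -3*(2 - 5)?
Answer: I*√303909/9 ≈ 61.253*I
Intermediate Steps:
k = 9 (k = -3*(-3) = 9)
u(b) = 729 (u(b) = 9³ = 729)
j(D) = -10 + 115*D/243 (j(D) = -10 + 5*((69/729)*D) = -10 + 5*((69*(1/729))*D) = -10 + 5*(23*D/243) = -10 + 115*D/243)
√(j(36) - 3759) = √((-10 + (115/243)*36) - 3759) = √((-10 + 460/27) - 3759) = √(190/27 - 3759) = √(-101303/27) = I*√303909/9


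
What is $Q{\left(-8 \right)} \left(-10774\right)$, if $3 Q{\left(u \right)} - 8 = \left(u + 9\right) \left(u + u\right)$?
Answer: $\frac{86192}{3} \approx 28731.0$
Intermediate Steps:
$Q{\left(u \right)} = \frac{8}{3} + \frac{2 u \left(9 + u\right)}{3}$ ($Q{\left(u \right)} = \frac{8}{3} + \frac{\left(u + 9\right) \left(u + u\right)}{3} = \frac{8}{3} + \frac{\left(9 + u\right) 2 u}{3} = \frac{8}{3} + \frac{2 u \left(9 + u\right)}{3}$)
$Q{\left(-8 \right)} \left(-10774\right) = \left(\frac{8}{3} + 6 \left(-8\right) + \frac{2 \left(-8\right)^{2}}{3}\right) \left(-10774\right) = \left(\frac{8}{3} - 48 + \frac{2}{3} \cdot 64\right) \left(-10774\right) = \left(\frac{8}{3} - 48 + \frac{128}{3}\right) \left(-10774\right) = \left(- \frac{8}{3}\right) \left(-10774\right) = \frac{86192}{3}$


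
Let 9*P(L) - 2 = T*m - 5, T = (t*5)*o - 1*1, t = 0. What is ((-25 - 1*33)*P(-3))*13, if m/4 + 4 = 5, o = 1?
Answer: 5278/9 ≈ 586.44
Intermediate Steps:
m = 4 (m = -16 + 4*5 = -16 + 20 = 4)
T = -1 (T = (0*5)*1 - 1*1 = 0*1 - 1 = 0 - 1 = -1)
P(L) = -7/9 (P(L) = 2/9 + (-1*4 - 5)/9 = 2/9 + (-4 - 5)/9 = 2/9 + (⅑)*(-9) = 2/9 - 1 = -7/9)
((-25 - 1*33)*P(-3))*13 = ((-25 - 1*33)*(-7/9))*13 = ((-25 - 33)*(-7/9))*13 = -58*(-7/9)*13 = (406/9)*13 = 5278/9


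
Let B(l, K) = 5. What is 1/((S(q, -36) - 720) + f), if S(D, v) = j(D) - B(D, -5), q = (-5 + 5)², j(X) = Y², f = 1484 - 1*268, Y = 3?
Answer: 1/500 ≈ 0.0020000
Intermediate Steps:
f = 1216 (f = 1484 - 268 = 1216)
j(X) = 9 (j(X) = 3² = 9)
q = 0 (q = 0² = 0)
S(D, v) = 4 (S(D, v) = 9 - 1*5 = 9 - 5 = 4)
1/((S(q, -36) - 720) + f) = 1/((4 - 720) + 1216) = 1/(-716 + 1216) = 1/500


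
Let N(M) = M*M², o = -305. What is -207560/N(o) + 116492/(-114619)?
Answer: -10758667252/10662432475 ≈ -1.0090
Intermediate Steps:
N(M) = M³
-207560/N(o) + 116492/(-114619) = -207560/((-305)³) + 116492/(-114619) = -207560/(-28372625) + 116492*(-1/114619) = -207560*(-1/28372625) - 116492/114619 = 41512/5674525 - 116492/114619 = -10758667252/10662432475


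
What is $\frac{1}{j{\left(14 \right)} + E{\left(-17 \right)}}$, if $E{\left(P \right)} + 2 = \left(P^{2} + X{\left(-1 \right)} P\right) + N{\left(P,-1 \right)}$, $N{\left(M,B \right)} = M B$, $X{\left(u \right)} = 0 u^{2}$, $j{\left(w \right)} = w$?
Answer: $\frac{1}{318} \approx 0.0031447$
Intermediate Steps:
$X{\left(u \right)} = 0$
$N{\left(M,B \right)} = B M$
$E{\left(P \right)} = -2 + P^{2} - P$ ($E{\left(P \right)} = -2 - \left(P - P^{2}\right) = -2 + \left(P^{2} - P\right) = -2 + P^{2} - P$)
$\frac{1}{j{\left(14 \right)} + E{\left(-17 \right)}} = \frac{1}{14 - \left(-15 - 289\right)} = \frac{1}{14 + \left(-2 + 289 + 17\right)} = \frac{1}{14 + 304} = \frac{1}{318}$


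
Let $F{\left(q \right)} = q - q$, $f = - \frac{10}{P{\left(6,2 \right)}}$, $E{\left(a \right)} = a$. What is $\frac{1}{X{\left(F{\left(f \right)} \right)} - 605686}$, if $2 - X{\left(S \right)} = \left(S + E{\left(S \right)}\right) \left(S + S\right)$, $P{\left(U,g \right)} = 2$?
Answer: $- \frac{1}{605684} \approx -1.651 \cdot 10^{-6}$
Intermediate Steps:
$f = -5$ ($f = - \frac{10}{2} = \left(-10\right) \frac{1}{2} = -5$)
$F{\left(q \right)} = 0$
$X{\left(S \right)} = 2 - 4 S^{2}$ ($X{\left(S \right)} = 2 - \left(S + S\right) \left(S + S\right) = 2 - 2 S 2 S = 2 - 4 S^{2}$)
$\frac{1}{X{\left(F{\left(f \right)} \right)} - 605686} = \frac{1}{\left(2 - 4 \cdot 0^{2}\right) - 605686} = \frac{1}{\left(2 - 0\right) - 605686} = \frac{1}{\left(2 + 0\right) - 605686} = \frac{1}{2 - 605686} = \frac{1}{-605684} = - \frac{1}{605684}$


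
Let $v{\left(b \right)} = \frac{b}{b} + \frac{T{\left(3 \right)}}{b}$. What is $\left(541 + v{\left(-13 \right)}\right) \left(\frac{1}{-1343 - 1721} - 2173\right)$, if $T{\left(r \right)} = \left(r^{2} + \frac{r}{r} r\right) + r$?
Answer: $- \frac{46812911263}{39832} \approx -1.1753 \cdot 10^{6}$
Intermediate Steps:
$T{\left(r \right)} = r^{2} + 2 r$ ($T{\left(r \right)} = \left(r^{2} + 1 r\right) + r = \left(r^{2} + r\right) + r = \left(r + r^{2}\right) + r = r^{2} + 2 r$)
$v{\left(b \right)} = 1 + \frac{15}{b}$ ($v{\left(b \right)} = \frac{b}{b} + \frac{3 \left(2 + 3\right)}{b} = 1 + \frac{3 \cdot 5}{b} = 1 + \frac{15}{b}$)
$\left(541 + v{\left(-13 \right)}\right) \left(\frac{1}{-1343 - 1721} - 2173\right) = \left(541 + \frac{15 - 13}{-13}\right) \left(\frac{1}{-1343 - 1721} - 2173\right) = \left(541 - \frac{2}{13}\right) \left(\frac{1}{-3064} - 2173\right) = \left(541 - \frac{2}{13}\right) \left(- \frac{1}{3064} - 2173\right) = \frac{7031}{13} \left(- \frac{6658073}{3064}\right) = - \frac{46812911263}{39832}$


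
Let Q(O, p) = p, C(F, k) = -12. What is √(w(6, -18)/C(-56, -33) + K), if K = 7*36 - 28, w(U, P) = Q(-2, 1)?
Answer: √8061/6 ≈ 14.964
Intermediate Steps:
w(U, P) = 1
K = 224 (K = 252 - 28 = 224)
√(w(6, -18)/C(-56, -33) + K) = √(1/(-12) + 224) = √(1*(-1/12) + 224) = √(-1/12 + 224) = √(2687/12) = √8061/6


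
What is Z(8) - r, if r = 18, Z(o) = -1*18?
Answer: -36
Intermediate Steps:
Z(o) = -18
Z(8) - r = -18 - 1*18 = -18 - 18 = -36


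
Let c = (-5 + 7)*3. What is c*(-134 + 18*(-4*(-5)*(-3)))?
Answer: -7284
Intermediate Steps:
c = 6 (c = 2*3 = 6)
c*(-134 + 18*(-4*(-5)*(-3))) = 6*(-134 + 18*(-4*(-5)*(-3))) = 6*(-134 + 18*(20*(-3))) = 6*(-134 + 18*(-60)) = 6*(-134 - 1080) = 6*(-1214) = -7284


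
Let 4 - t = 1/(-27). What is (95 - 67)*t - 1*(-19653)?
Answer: 533683/27 ≈ 19766.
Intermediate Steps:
t = 109/27 (t = 4 - 1/(-27) = 4 - 1*(-1/27) = 4 + 1/27 = 109/27 ≈ 4.0370)
(95 - 67)*t - 1*(-19653) = (95 - 67)*(109/27) - 1*(-19653) = 28*(109/27) + 19653 = 3052/27 + 19653 = 533683/27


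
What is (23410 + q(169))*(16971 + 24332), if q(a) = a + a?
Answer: 980863644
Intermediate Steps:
q(a) = 2*a
(23410 + q(169))*(16971 + 24332) = (23410 + 2*169)*(16971 + 24332) = (23410 + 338)*41303 = 23748*41303 = 980863644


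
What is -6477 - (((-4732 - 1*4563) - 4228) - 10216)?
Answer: 17262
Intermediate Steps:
-6477 - (((-4732 - 1*4563) - 4228) - 10216) = -6477 - (((-4732 - 4563) - 4228) - 10216) = -6477 - ((-9295 - 4228) - 10216) = -6477 - (-13523 - 10216) = -6477 - 1*(-23739) = -6477 + 23739 = 17262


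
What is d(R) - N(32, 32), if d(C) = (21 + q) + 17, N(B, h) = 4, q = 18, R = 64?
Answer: 52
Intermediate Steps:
d(C) = 56 (d(C) = (21 + 18) + 17 = 39 + 17 = 56)
d(R) - N(32, 32) = 56 - 1*4 = 56 - 4 = 52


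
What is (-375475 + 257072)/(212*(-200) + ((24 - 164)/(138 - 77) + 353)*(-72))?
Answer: 7222583/4126696 ≈ 1.7502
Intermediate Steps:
(-375475 + 257072)/(212*(-200) + ((24 - 164)/(138 - 77) + 353)*(-72)) = -118403/(-42400 + (-140/61 + 353)*(-72)) = -118403/(-42400 + (21393/61)*(-72)) = -118403/(-42400 - 1540296/61) = -118403/(-4126696/61) = -118403*(-61/4126696) = 7222583/4126696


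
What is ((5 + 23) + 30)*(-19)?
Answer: -1102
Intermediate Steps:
((5 + 23) + 30)*(-19) = (28 + 30)*(-19) = 58*(-19) = -1102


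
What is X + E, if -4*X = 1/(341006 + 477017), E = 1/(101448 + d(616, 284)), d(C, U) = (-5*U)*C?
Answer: -1011341/632554281256 ≈ -1.5988e-6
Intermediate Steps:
d(C, U) = -5*C*U
E = -1/773272 (E = 1/(101448 - 5*616*284) = 1/(101448 - 874720) = 1/(-773272) = -1/773272 ≈ -1.2932e-6)
X = -1/3272092 (X = -1/(4*(341006 + 477017)) = -¼/818023 = -¼*1/818023 = -1/3272092 ≈ -3.0561e-7)
X + E = -1/3272092 - 1/773272 = -1011341/632554281256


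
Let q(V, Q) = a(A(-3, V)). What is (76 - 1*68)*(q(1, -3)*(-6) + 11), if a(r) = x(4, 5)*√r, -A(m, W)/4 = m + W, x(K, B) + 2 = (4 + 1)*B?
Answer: 88 - 2208*√2 ≈ -3034.6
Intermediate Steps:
x(K, B) = -2 + 5*B (x(K, B) = -2 + (4 + 1)*B = -2 + 5*B)
A(m, W) = -4*W - 4*m (A(m, W) = -4*(m + W) = -4*(W + m) = -4*W - 4*m)
a(r) = 23*√r (a(r) = (-2 + 5*5)*√r = (-2 + 25)*√r = 23*√r)
q(V, Q) = 23*√(12 - 4*V) (q(V, Q) = 23*√(-4*V - 4*(-3)) = 23*√(-4*V + 12) = 23*√(12 - 4*V))
(76 - 1*68)*(q(1, -3)*(-6) + 11) = (76 - 1*68)*((46*√(3 - 1*1))*(-6) + 11) = (76 - 68)*((46*√(3 - 1))*(-6) + 11) = 8*((46*√2)*(-6) + 11) = 8*(-276*√2 + 11) = 8*(11 - 276*√2) = 88 - 2208*√2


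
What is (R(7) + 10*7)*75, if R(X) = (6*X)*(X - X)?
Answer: 5250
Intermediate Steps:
R(X) = 0 (R(X) = (6*X)*0 = 0)
(R(7) + 10*7)*75 = (0 + 10*7)*75 = (0 + 70)*75 = 70*75 = 5250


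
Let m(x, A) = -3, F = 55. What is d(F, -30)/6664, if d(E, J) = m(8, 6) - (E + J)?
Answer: -1/238 ≈ -0.0042017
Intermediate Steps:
d(E, J) = -3 - E - J (d(E, J) = -3 - (E + J) = -3 + (-E - J) = -3 - E - J)
d(F, -30)/6664 = (-3 - 1*55 - 1*(-30))/6664 = (-3 - 55 + 30)*(1/6664) = -28*1/6664 = -1/238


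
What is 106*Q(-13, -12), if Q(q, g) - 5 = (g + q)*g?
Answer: 32330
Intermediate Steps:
Q(q, g) = 5 + g*(g + q) (Q(q, g) = 5 + (g + q)*g = 5 + g*(g + q))
106*Q(-13, -12) = 106*(5 + (-12)² - 12*(-13)) = 106*(5 + 144 + 156) = 106*305 = 32330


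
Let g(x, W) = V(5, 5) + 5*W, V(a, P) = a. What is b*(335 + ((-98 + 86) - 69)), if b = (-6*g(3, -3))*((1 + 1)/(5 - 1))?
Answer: 7620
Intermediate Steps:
g(x, W) = 5 + 5*W
b = 30 (b = (-6*(5 + 5*(-3)))*((1 + 1)/(5 - 1)) = (-6*(5 - 15))*(2/4) = (-6*(-10))*(2*(¼)) = 60*(½) = 30)
b*(335 + ((-98 + 86) - 69)) = 30*(335 + ((-98 + 86) - 69)) = 30*(335 + (-12 - 69)) = 30*(335 - 81) = 30*254 = 7620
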